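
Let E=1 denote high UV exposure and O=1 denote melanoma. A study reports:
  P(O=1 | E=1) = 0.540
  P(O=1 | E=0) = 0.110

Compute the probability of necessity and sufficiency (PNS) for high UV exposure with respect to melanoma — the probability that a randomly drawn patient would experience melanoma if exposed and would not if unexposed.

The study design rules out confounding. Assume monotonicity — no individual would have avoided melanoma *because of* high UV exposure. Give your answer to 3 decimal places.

PNS ≈ 0.430

Let p₁ = 0.54, p₀ = 0.11.
Under exogeneity and monotonicity, PNS = p₁ − p₀.
PNS = 0.54 − 0.11 = 0.43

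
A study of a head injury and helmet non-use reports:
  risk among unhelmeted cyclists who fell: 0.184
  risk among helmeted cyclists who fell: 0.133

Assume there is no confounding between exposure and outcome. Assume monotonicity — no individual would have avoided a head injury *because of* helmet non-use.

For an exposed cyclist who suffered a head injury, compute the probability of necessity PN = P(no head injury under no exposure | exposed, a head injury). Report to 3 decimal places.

Let p₁ = 0.184, p₀ = 0.133.
Under exogeneity and monotonicity, PN = (p₁ − p₀) / p₁.
PN = (0.184 − 0.133) / 0.184 = 0.051 / 0.184 ≈ 0.2772

PN ≈ 0.277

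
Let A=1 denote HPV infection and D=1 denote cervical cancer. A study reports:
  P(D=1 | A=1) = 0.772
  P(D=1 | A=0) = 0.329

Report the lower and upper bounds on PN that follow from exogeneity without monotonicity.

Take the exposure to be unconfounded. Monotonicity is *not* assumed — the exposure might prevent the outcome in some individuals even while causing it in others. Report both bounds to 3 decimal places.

0.574 ≤ PN ≤ 0.869

Let p₁ = 0.772, p₀ = 0.329.
Under exogeneity alone the bounds on PN are max{0,(p₁−p₀)/p₁} ≤ PN ≤ min{1,(1−p₀)/p₁}.
  lower = (p₁ − p₀)/p₁ = 0.443 / 0.772 ≈ 0.5738
  upper = min{1, (1 − p₀)/p₁} = 0.671 / 0.772 ≈ 0.8692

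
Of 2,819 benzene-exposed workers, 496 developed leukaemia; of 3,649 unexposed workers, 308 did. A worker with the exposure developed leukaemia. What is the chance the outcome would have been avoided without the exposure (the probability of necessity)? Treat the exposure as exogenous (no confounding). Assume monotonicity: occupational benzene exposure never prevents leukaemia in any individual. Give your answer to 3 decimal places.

p₁ = P(outcome | exposed) = 496/2819 = 0.17595
p₀ = P(outcome | unexposed) = 308/3649 = 0.084407
Under exogeneity and monotonicity, PN = (p₁ − p₀) / p₁.
PN = (0.17595 − 0.084407) / 0.17595 = 0.091542 / 0.17595 ≈ 0.5203

PN ≈ 0.520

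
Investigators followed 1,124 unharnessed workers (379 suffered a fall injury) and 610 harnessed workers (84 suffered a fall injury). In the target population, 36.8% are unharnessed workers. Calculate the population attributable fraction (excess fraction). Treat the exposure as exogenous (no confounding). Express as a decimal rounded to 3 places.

PAF ≈ 0.348

p₁ = P(outcome | exposed) = 379/1124 = 0.33719
p₀ = P(outcome | unexposed) = 84/610 = 0.1377
Overall risk P(Y=1) = π·p₁ + (1−π)·p₀ = 0.368×0.33719 + 0.632×0.1377 = 0.21111.
Under exogeneity, PAF = [P(Y=1) − p₀] / P(Y=1).
PAF = (0.21111 − 0.1377) / 0.21111 ≈ 0.3477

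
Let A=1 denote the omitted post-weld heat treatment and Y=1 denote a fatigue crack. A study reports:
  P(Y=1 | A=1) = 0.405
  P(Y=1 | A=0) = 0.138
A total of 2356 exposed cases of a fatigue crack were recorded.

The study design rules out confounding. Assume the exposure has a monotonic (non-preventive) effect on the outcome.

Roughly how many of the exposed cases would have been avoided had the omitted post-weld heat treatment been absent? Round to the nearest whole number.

Let p₁ = 0.405, p₀ = 0.138.
PN = (p₁ − p₀)/p₁ = (0.405 − 0.138) / 0.405 ≈ 0.65926.
Attributable cases ≈ PN × (exposed cases) = 0.65926 × 2356 ≈ 1553.21.

about 1553 cases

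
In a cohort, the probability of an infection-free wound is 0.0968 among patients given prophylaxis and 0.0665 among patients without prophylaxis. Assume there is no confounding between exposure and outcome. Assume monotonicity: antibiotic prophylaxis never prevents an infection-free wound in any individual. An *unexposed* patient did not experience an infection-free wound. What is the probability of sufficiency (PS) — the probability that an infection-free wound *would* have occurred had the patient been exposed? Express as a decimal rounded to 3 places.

PS ≈ 0.032

Let p₁ = 0.0968, p₀ = 0.0665.
Under exogeneity and monotonicity, PS = (p₁ − p₀) / (1 − p₀).
PS = (0.0968 − 0.0665) / (1 − 0.0665) = 0.0303 / 0.9335 ≈ 0.0325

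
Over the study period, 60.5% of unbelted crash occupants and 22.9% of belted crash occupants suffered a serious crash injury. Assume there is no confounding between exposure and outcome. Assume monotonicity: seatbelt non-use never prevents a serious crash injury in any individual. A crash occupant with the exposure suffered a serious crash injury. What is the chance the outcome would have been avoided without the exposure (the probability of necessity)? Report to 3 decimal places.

p₁ = 0.605, p₀ = 0.229.
Under exogeneity and monotonicity, PN = (p₁ − p₀) / p₁.
PN = (0.605 − 0.229) / 0.605 = 0.376 / 0.605 ≈ 0.6215

PN ≈ 0.621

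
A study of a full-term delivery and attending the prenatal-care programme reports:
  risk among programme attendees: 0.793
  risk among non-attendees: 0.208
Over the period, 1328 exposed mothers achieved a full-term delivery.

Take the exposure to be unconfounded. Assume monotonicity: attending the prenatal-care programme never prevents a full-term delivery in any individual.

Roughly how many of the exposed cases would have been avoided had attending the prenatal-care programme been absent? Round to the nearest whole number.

about 980 cases

Let p₁ = 0.793, p₀ = 0.208.
PN = (p₁ − p₀)/p₁ = (0.793 − 0.208) / 0.793 ≈ 0.73770.
Attributable cases ≈ PN × (exposed cases) = 0.73770 × 1328 ≈ 979.67.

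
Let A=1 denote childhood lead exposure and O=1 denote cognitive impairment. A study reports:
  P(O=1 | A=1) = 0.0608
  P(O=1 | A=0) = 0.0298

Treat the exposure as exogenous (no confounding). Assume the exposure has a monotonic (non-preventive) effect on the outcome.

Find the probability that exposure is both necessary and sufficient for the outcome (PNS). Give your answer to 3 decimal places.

PNS ≈ 0.031

Let p₁ = 0.0608, p₀ = 0.0298.
Under exogeneity and monotonicity, PNS = p₁ − p₀.
PNS = 0.0608 − 0.0298 = 0.031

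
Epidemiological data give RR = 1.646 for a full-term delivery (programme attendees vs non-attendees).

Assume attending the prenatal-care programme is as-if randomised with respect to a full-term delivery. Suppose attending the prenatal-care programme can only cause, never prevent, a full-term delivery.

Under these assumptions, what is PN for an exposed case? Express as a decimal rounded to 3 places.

PN ≈ 0.392

Under exogeneity and monotonicity, PN = (RR − 1) / RR = 1 − 1/RR.
PN = (1.646 − 1) / 1.646 = 0.646 / 1.646 ≈ 0.3925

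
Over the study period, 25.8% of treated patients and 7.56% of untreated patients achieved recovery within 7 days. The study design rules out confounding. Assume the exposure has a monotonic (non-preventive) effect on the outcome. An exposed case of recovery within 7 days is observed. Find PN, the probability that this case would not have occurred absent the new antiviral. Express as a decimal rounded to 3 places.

PN ≈ 0.707

p₁ = 0.258, p₀ = 0.0756.
Under exogeneity and monotonicity, PN = (p₁ − p₀) / p₁.
PN = (0.258 − 0.0756) / 0.258 = 0.1824 / 0.258 ≈ 0.7070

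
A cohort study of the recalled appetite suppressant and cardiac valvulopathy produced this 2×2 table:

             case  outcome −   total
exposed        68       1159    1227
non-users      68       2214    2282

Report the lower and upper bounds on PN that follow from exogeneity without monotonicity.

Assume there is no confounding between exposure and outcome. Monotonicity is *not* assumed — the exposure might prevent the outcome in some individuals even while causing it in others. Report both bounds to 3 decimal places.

0.462 ≤ PN ≤ 1.000

p₁ = P(outcome | exposed) = 68/1227 = 0.05542
p₀ = P(outcome | unexposed) = 68/2282 = 0.029798
Under exogeneity alone the bounds on PN are max{0,(p₁−p₀)/p₁} ≤ PN ≤ min{1,(1−p₀)/p₁}.
  lower = (p₁ − p₀)/p₁ = 0.025621 / 0.05542 ≈ 0.4623
  upper = min{1, (1 − p₀)/p₁} = 0.9702 / 0.05542 ≈ 17.5064 → capped at 1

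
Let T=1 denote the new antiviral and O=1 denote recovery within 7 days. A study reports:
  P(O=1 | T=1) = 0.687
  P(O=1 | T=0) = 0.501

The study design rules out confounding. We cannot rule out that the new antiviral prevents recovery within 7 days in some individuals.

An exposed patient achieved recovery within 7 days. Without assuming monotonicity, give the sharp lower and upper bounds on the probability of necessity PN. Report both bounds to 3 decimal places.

0.271 ≤ PN ≤ 0.726

Let p₁ = 0.687, p₀ = 0.501.
Under exogeneity alone the bounds on PN are max{0,(p₁−p₀)/p₁} ≤ PN ≤ min{1,(1−p₀)/p₁}.
  lower = (p₁ − p₀)/p₁ = 0.186 / 0.687 ≈ 0.2707
  upper = min{1, (1 − p₀)/p₁} = 0.499 / 0.687 ≈ 0.7263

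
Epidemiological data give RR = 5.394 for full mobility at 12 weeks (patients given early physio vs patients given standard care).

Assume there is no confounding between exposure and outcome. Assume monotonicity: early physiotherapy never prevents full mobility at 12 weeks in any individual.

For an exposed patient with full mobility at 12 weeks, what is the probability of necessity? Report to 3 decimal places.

Under exogeneity and monotonicity, PN = (RR − 1) / RR = 1 − 1/RR.
PN = (5.394 − 1) / 5.394 = 4.394 / 5.394 ≈ 0.8146

PN ≈ 0.815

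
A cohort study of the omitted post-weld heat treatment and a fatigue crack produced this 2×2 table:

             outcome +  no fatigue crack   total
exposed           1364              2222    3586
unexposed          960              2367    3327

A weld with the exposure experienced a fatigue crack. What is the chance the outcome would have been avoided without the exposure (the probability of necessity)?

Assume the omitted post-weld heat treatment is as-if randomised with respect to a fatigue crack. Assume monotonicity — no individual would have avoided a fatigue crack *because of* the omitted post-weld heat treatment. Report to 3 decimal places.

PN ≈ 0.241

p₁ = P(outcome | exposed) = 1364/3586 = 0.38037
p₀ = P(outcome | unexposed) = 960/3327 = 0.28855
Under exogeneity and monotonicity, PN = (p₁ − p₀)/p₁.
PN = (0.38037 − 0.28855) / 0.38037 ≈ 0.2414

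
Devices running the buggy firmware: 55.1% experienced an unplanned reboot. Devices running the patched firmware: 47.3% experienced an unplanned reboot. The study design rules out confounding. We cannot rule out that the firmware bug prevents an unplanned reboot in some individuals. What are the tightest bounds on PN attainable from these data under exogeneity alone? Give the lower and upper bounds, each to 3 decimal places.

p₁ = 0.551, p₀ = 0.473.
Under exogeneity alone the bounds on PN are max{0,(p₁−p₀)/p₁} ≤ PN ≤ min{1,(1−p₀)/p₁}.
  lower = (p₁ − p₀)/p₁ = 0.078 / 0.551 ≈ 0.1416
  upper = min{1, (1 − p₀)/p₁} = 0.527 / 0.551 ≈ 0.9564

0.142 ≤ PN ≤ 0.956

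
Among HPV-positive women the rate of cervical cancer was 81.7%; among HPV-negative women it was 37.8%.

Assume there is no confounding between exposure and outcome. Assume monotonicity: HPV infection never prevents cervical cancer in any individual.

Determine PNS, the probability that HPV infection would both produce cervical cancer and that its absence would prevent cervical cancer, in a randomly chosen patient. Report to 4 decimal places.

p₁ = 0.817, p₀ = 0.378.
Under exogeneity and monotonicity, PNS = p₁ − p₀.
PNS = 0.817 − 0.378 = 0.439

PNS ≈ 0.4390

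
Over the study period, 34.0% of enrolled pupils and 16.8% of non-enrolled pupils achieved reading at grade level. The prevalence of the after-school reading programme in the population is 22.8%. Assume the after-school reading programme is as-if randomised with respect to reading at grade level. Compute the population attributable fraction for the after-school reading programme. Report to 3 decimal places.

PAF ≈ 0.189

p₁ = 0.34, p₀ = 0.168.
Overall risk P(Y=1) = π·p₁ + (1−π)·p₀ = 0.228×0.34 + 0.772×0.168 = 0.20722.
Under exogeneity, PAF = [P(Y=1) − p₀] / P(Y=1).
PAF = (0.20722 − 0.168) / 0.20722 ≈ 0.1893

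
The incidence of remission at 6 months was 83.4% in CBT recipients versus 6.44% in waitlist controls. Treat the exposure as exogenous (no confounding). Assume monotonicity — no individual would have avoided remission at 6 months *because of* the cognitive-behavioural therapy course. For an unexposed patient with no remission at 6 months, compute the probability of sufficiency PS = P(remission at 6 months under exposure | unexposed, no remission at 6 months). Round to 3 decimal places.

p₁ = 0.834, p₀ = 0.0644.
Under exogeneity and monotonicity, PS = (p₁ − p₀) / (1 − p₀).
PS = (0.834 − 0.0644) / (1 − 0.0644) = 0.7696 / 0.9356 ≈ 0.8226

PS ≈ 0.823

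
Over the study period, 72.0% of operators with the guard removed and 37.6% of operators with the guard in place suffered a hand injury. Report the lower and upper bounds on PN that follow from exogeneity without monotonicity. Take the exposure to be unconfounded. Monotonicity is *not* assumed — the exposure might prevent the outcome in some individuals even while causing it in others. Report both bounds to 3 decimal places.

p₁ = 0.72, p₀ = 0.376.
Under exogeneity alone the bounds on PN are max{0,(p₁−p₀)/p₁} ≤ PN ≤ min{1,(1−p₀)/p₁}.
  lower = (p₁ − p₀)/p₁ = 0.344 / 0.72 ≈ 0.4778
  upper = min{1, (1 − p₀)/p₁} = 0.624 / 0.72 ≈ 0.8667

0.478 ≤ PN ≤ 0.867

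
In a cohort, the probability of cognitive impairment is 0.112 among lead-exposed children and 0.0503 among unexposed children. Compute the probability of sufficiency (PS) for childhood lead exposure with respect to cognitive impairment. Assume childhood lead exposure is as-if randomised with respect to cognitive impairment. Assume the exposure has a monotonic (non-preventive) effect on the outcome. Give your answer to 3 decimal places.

PS ≈ 0.065

Let p₁ = 0.112, p₀ = 0.0503.
Under exogeneity and monotonicity, PS = (p₁ − p₀) / (1 − p₀).
PS = (0.112 − 0.0503) / (1 − 0.0503) = 0.0617 / 0.9497 ≈ 0.0650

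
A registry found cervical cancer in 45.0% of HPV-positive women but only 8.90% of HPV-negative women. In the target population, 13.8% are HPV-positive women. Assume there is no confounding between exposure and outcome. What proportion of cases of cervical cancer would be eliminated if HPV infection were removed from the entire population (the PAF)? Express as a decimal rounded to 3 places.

p₁ = 0.45, p₀ = 0.089.
Overall risk P(Y=1) = π·p₁ + (1−π)·p₀ = 0.138×0.45 + 0.862×0.089 = 0.13882.
Under exogeneity, PAF = [P(Y=1) − p₀] / P(Y=1).
PAF = (0.13882 − 0.089) / 0.13882 ≈ 0.3589

PAF ≈ 0.359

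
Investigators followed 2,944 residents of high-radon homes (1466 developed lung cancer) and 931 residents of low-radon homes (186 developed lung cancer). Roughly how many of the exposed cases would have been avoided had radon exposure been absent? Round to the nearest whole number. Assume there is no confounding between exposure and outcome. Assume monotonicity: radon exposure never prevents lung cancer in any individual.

about 878 cases

p₁ = P(outcome | exposed) = 1466/2944 = 0.49796
p₀ = P(outcome | unexposed) = 186/931 = 0.19979
PN = (p₁ − p₀)/p₁ = (0.49796 − 0.19979) / 0.49796 ≈ 0.59879.
Attributable cases ≈ PN × (exposed cases) = 0.59879 × 1466 ≈ 877.83.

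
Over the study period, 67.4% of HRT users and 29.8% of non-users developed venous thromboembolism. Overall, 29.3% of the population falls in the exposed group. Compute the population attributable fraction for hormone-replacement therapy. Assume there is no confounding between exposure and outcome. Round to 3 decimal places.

p₁ = 0.674, p₀ = 0.298.
Overall risk P(Y=1) = π·p₁ + (1−π)·p₀ = 0.293×0.674 + 0.707×0.298 = 0.40817.
Under exogeneity, PAF = [P(Y=1) − p₀] / P(Y=1).
PAF = (0.40817 − 0.298) / 0.40817 ≈ 0.2699

PAF ≈ 0.270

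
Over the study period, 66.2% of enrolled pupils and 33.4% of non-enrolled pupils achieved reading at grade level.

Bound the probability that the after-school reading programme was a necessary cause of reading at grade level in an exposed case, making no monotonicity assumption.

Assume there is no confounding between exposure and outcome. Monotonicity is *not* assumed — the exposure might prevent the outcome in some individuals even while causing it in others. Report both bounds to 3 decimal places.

p₁ = 0.662, p₀ = 0.334.
Under exogeneity alone the bounds on PN are max{0,(p₁−p₀)/p₁} ≤ PN ≤ min{1,(1−p₀)/p₁}.
  lower = (p₁ − p₀)/p₁ = 0.328 / 0.662 ≈ 0.4955
  upper = min{1, (1 − p₀)/p₁} = 0.666 / 0.662 ≈ 1.0060 → capped at 1

0.495 ≤ PN ≤ 1.000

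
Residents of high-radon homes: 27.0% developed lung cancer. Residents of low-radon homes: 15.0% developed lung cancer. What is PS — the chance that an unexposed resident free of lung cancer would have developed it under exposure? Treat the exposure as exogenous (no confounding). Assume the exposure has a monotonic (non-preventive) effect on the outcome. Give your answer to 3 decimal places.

PS ≈ 0.141

p₁ = 0.27, p₀ = 0.15.
Under exogeneity and monotonicity, PS = (p₁ − p₀) / (1 − p₀).
PS = (0.27 − 0.15) / (1 − 0.15) = 0.12 / 0.85 ≈ 0.1412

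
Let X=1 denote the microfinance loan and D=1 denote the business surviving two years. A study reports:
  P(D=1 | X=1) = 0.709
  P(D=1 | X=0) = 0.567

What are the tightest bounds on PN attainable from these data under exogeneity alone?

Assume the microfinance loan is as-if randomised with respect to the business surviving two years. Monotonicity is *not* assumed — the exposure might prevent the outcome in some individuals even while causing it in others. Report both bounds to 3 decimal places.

0.200 ≤ PN ≤ 0.611

Let p₁ = 0.709, p₀ = 0.567.
Under exogeneity alone the bounds on PN are max{0,(p₁−p₀)/p₁} ≤ PN ≤ min{1,(1−p₀)/p₁}.
  lower = (p₁ − p₀)/p₁ = 0.142 / 0.709 ≈ 0.2003
  upper = min{1, (1 − p₀)/p₁} = 0.433 / 0.709 ≈ 0.6107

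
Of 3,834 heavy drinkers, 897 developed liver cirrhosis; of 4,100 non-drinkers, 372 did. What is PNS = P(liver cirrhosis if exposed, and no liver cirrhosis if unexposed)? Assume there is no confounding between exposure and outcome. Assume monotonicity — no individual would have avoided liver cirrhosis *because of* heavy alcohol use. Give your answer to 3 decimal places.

p₁ = P(outcome | exposed) = 897/3834 = 0.23396
p₀ = P(outcome | unexposed) = 372/4100 = 0.090732
Under exogeneity and monotonicity, PNS = p₁ − p₀.
PNS = 0.23396 − 0.090732 = 0.14323

PNS ≈ 0.143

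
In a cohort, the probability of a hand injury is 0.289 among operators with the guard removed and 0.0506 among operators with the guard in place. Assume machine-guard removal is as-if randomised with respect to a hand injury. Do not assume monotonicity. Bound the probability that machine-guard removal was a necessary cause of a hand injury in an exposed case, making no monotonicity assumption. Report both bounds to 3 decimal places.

Let p₁ = 0.289, p₀ = 0.0506.
Under exogeneity alone the bounds on PN are max{0,(p₁−p₀)/p₁} ≤ PN ≤ min{1,(1−p₀)/p₁}.
  lower = (p₁ − p₀)/p₁ = 0.2384 / 0.289 ≈ 0.8249
  upper = min{1, (1 − p₀)/p₁} = 0.9494 / 0.289 ≈ 3.2851 → capped at 1

0.825 ≤ PN ≤ 1.000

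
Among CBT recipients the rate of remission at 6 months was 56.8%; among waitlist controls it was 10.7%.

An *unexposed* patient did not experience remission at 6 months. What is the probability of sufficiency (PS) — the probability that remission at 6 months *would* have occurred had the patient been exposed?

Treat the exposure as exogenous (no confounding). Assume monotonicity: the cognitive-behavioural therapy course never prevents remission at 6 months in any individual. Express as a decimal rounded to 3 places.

PS ≈ 0.516

p₁ = 0.568, p₀ = 0.107.
Under exogeneity and monotonicity, PS = (p₁ − p₀) / (1 − p₀).
PS = (0.568 − 0.107) / (1 − 0.107) = 0.461 / 0.893 ≈ 0.5162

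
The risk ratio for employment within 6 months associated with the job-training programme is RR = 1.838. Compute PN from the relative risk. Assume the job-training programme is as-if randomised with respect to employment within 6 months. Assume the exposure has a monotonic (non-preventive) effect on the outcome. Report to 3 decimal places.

PN ≈ 0.456

Under exogeneity and monotonicity, PN = (RR − 1) / RR = 1 − 1/RR.
PN = (1.838 − 1) / 1.838 = 0.838 / 1.838 ≈ 0.4559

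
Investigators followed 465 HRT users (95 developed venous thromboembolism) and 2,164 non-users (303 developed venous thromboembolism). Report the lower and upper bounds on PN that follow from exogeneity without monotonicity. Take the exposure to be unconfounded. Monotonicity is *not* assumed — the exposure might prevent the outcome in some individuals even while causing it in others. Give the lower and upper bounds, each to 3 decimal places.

0.315 ≤ PN ≤ 1.000

p₁ = P(outcome | exposed) = 95/465 = 0.2043
p₀ = P(outcome | unexposed) = 303/2164 = 0.14002
Under exogeneity alone the bounds on PN are max{0,(p₁−p₀)/p₁} ≤ PN ≤ min{1,(1−p₀)/p₁}.
  lower = (p₁ − p₀)/p₁ = 0.064283 / 0.2043 ≈ 0.3146
  upper = min{1, (1 − p₀)/p₁} = 0.85998 / 0.2043 ≈ 4.2094 → capped at 1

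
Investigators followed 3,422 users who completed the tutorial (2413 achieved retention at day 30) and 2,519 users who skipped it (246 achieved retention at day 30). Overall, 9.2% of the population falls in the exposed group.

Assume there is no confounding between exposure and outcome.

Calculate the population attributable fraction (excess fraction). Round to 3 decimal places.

PAF ≈ 0.364

p₁ = P(outcome | exposed) = 2413/3422 = 0.70514
p₀ = P(outcome | unexposed) = 246/2519 = 0.097658
Overall risk P(Y=1) = π·p₁ + (1−π)·p₀ = 0.092×0.70514 + 0.908×0.097658 = 0.15355.
Under exogeneity, PAF = [P(Y=1) − p₀] / P(Y=1).
PAF = (0.15355 − 0.097658) / 0.15355 ≈ 0.3640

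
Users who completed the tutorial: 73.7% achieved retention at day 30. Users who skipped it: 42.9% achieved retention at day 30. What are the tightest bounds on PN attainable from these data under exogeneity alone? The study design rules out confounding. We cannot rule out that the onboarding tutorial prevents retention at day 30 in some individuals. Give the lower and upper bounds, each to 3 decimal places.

0.418 ≤ PN ≤ 0.775

p₁ = 0.737, p₀ = 0.429.
Under exogeneity alone the bounds on PN are max{0,(p₁−p₀)/p₁} ≤ PN ≤ min{1,(1−p₀)/p₁}.
  lower = (p₁ − p₀)/p₁ = 0.308 / 0.737 ≈ 0.4179
  upper = min{1, (1 − p₀)/p₁} = 0.571 / 0.737 ≈ 0.7748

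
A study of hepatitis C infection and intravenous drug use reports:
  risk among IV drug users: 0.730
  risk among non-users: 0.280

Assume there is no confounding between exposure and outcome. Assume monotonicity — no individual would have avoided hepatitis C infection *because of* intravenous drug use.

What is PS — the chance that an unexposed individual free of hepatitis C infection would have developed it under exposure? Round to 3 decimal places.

Let p₁ = 0.73, p₀ = 0.28.
Under exogeneity and monotonicity, PS = (p₁ − p₀) / (1 − p₀).
PS = (0.73 − 0.28) / (1 − 0.28) = 0.45 / 0.72 ≈ 0.6250

PS ≈ 0.625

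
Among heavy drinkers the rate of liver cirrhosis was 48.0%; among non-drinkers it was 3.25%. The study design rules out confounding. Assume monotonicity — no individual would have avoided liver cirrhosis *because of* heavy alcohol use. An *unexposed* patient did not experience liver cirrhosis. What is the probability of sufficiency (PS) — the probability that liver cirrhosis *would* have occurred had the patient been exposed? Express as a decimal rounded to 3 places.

p₁ = 0.48, p₀ = 0.0325.
Under exogeneity and monotonicity, PS = (p₁ − p₀) / (1 − p₀).
PS = (0.48 − 0.0325) / (1 − 0.0325) = 0.4475 / 0.9675 ≈ 0.4625

PS ≈ 0.463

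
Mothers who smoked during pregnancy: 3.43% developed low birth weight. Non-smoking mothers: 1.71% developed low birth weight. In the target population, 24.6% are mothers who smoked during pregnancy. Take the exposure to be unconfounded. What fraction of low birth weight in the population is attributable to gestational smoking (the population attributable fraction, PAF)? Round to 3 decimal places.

PAF ≈ 0.198

p₁ = 0.0343, p₀ = 0.0171.
Overall risk P(Y=1) = π·p₁ + (1−π)·p₀ = 0.246×0.0343 + 0.754×0.0171 = 0.021331.
Under exogeneity, PAF = [P(Y=1) − p₀] / P(Y=1).
PAF = (0.021331 − 0.0171) / 0.021331 ≈ 0.1984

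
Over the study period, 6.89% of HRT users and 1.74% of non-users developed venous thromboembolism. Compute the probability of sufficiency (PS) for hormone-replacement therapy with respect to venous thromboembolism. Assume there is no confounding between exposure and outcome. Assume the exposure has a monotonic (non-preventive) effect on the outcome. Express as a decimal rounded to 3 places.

p₁ = 0.0689, p₀ = 0.0174.
Under exogeneity and monotonicity, PS = (p₁ − p₀) / (1 − p₀).
PS = (0.0689 − 0.0174) / (1 − 0.0174) = 0.0515 / 0.9826 ≈ 0.0524

PS ≈ 0.052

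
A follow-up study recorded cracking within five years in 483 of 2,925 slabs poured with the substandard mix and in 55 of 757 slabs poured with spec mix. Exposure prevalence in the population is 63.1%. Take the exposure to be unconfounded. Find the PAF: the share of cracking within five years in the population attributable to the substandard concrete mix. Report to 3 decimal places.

p₁ = P(outcome | exposed) = 483/2925 = 0.16513
p₀ = P(outcome | unexposed) = 55/757 = 0.072655
Overall risk P(Y=1) = π·p₁ + (1−π)·p₀ = 0.631×0.16513 + 0.369×0.072655 = 0.13101.
Under exogeneity, PAF = [P(Y=1) − p₀] / P(Y=1).
PAF = (0.13101 − 0.072655) / 0.13101 ≈ 0.4454

PAF ≈ 0.445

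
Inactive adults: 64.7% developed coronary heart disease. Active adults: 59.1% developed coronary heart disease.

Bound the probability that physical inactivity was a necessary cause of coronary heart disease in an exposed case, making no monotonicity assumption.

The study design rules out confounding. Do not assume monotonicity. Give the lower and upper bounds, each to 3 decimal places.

0.087 ≤ PN ≤ 0.632

p₁ = 0.647, p₀ = 0.591.
Under exogeneity alone the bounds on PN are max{0,(p₁−p₀)/p₁} ≤ PN ≤ min{1,(1−p₀)/p₁}.
  lower = (p₁ − p₀)/p₁ = 0.056 / 0.647 ≈ 0.0866
  upper = min{1, (1 − p₀)/p₁} = 0.409 / 0.647 ≈ 0.6321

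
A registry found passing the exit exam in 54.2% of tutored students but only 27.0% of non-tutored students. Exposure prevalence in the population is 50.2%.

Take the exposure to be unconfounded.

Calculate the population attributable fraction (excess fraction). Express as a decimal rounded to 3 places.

PAF ≈ 0.336

p₁ = 0.542, p₀ = 0.27.
Overall risk P(Y=1) = π·p₁ + (1−π)·p₀ = 0.502×0.542 + 0.498×0.27 = 0.40654.
Under exogeneity, PAF = [P(Y=1) − p₀] / P(Y=1).
PAF = (0.40654 − 0.27) / 0.40654 ≈ 0.3359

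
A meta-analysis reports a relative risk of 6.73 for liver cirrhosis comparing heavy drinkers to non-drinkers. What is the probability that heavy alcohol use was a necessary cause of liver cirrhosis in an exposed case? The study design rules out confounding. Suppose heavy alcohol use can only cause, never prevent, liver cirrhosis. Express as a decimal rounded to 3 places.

PN ≈ 0.851

Under exogeneity and monotonicity, PN = (RR − 1) / RR = 1 − 1/RR.
PN = (6.73 − 1) / 6.73 = 5.73 / 6.73 ≈ 0.8514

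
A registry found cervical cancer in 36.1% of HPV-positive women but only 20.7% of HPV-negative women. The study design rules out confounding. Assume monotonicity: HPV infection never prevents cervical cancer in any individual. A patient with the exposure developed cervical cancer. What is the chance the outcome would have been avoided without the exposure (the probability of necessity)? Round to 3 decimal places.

p₁ = 0.361, p₀ = 0.207.
Under exogeneity and monotonicity, PN = (p₁ − p₀) / p₁.
PN = (0.361 − 0.207) / 0.361 = 0.154 / 0.361 ≈ 0.4266

PN ≈ 0.427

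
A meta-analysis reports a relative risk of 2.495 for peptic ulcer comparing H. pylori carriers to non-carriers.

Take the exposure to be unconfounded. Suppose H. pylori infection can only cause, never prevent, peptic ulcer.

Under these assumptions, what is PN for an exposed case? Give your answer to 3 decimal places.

PN ≈ 0.599

Under exogeneity and monotonicity, PN = (RR − 1) / RR = 1 − 1/RR.
PN = (2.495 − 1) / 2.495 = 1.495 / 2.495 ≈ 0.5992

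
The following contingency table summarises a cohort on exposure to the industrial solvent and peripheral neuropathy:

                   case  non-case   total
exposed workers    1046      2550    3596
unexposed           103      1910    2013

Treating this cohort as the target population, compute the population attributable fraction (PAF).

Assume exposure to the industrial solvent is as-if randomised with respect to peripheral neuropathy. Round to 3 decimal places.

PAF ≈ 0.750

p₁ = P(outcome | exposed) = 1046/3596 = 0.29088
p₀ = P(outcome | unexposed) = 103/2013 = 0.051167
Exposure prevalence π = 3596/5609 = 0.64111; overall risk P(Y=1) = 0.20485.
Under exogeneity, PAF = [P(Y=1) − p₀]/P(Y=1).
PAF = (0.20485 − 0.051167) / 0.20485 ≈ 0.7502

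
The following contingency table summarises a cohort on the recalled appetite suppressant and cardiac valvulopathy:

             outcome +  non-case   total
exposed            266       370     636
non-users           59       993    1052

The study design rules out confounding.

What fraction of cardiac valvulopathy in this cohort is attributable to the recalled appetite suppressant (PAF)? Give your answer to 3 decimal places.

p₁ = P(outcome | exposed) = 266/636 = 0.41824
p₀ = P(outcome | unexposed) = 59/1052 = 0.056084
Exposure prevalence π = 636/1688 = 0.37678; overall risk P(Y=1) = 0.19254.
Under exogeneity, PAF = [P(Y=1) − p₀]/P(Y=1).
PAF = (0.19254 − 0.056084) / 0.19254 ≈ 0.7087

PAF ≈ 0.709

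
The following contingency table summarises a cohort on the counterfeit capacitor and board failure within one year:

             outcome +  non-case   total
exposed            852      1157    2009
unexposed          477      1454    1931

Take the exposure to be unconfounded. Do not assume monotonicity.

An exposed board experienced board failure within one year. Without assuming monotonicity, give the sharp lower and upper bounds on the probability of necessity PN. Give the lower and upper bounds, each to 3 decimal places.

p₁ = P(outcome | exposed) = 852/2009 = 0.42409
p₀ = P(outcome | unexposed) = 477/1931 = 0.24702
Under exogeneity alone the bounds on PN are max{0,(p₁−p₀)/p₁} ≤ PN ≤ min{1,(1−p₀)/p₁}.
  lower = (p₁ − p₀)/p₁ = 0.17707 / 0.42409 ≈ 0.4175
  upper = min{1, (1 − p₀)/p₁} = 0.75298 / 0.42409 ≈ 1.7755 → capped at 1

0.418 ≤ PN ≤ 1.000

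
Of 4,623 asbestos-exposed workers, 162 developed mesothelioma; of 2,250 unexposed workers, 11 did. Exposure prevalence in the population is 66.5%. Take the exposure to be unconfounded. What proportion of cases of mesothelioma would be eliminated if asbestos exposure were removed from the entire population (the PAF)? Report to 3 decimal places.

p₁ = P(outcome | exposed) = 162/4623 = 0.035042
p₀ = P(outcome | unexposed) = 11/2250 = 0.0048889
Overall risk P(Y=1) = π·p₁ + (1−π)·p₀ = 0.665×0.035042 + 0.335×0.0048889 = 0.024941.
Under exogeneity, PAF = [P(Y=1) − p₀] / P(Y=1).
PAF = (0.024941 − 0.0048889) / 0.024941 ≈ 0.8040

PAF ≈ 0.804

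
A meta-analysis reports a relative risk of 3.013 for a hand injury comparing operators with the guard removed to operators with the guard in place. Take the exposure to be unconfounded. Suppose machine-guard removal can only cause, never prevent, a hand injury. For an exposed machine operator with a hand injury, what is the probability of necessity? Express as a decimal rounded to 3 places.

Under exogeneity and monotonicity, PN = (RR − 1) / RR = 1 − 1/RR.
PN = (3.013 − 1) / 3.013 = 2.013 / 3.013 ≈ 0.6681

PN ≈ 0.668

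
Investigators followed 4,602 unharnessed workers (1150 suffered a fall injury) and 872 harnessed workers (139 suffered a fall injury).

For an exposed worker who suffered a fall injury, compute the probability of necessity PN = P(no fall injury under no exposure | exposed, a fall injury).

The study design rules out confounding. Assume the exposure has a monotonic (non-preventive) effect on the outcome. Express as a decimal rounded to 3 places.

PN ≈ 0.362

p₁ = P(outcome | exposed) = 1150/4602 = 0.24989
p₀ = P(outcome | unexposed) = 139/872 = 0.1594
Under exogeneity and monotonicity, PN = (p₁ − p₀) / p₁.
PN = (0.24989 − 0.1594) / 0.24989 = 0.090488 / 0.24989 ≈ 0.3621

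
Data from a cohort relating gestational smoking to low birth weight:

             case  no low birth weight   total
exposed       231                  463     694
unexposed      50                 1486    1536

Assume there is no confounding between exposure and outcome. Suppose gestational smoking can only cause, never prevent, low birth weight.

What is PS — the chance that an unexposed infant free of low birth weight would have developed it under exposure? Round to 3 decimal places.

p₁ = P(outcome | exposed) = 231/694 = 0.33285
p₀ = P(outcome | unexposed) = 50/1536 = 0.032552
Under exogeneity and monotonicity, PS = (p₁ − p₀) / (1 − p₀).
PS = (0.33285 − 0.032552) / (1 − 0.032552) = 0.3003 / 0.96745 ≈ 0.3104

PS ≈ 0.310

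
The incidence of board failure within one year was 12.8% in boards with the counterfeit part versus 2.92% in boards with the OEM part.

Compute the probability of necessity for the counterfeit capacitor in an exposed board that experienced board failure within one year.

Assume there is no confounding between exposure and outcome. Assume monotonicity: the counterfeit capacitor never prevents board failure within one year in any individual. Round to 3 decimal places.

PN ≈ 0.772

p₁ = 0.128, p₀ = 0.0292.
Under exogeneity and monotonicity, PN = (p₁ − p₀) / p₁.
PN = (0.128 − 0.0292) / 0.128 = 0.0988 / 0.128 ≈ 0.7719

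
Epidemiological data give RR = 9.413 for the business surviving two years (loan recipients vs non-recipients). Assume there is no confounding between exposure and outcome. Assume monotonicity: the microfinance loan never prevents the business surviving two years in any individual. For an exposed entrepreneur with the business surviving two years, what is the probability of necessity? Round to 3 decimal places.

Under exogeneity and monotonicity, PN = (RR − 1) / RR = 1 − 1/RR.
PN = (9.413 − 1) / 9.413 = 8.413 / 9.413 ≈ 0.8938

PN ≈ 0.894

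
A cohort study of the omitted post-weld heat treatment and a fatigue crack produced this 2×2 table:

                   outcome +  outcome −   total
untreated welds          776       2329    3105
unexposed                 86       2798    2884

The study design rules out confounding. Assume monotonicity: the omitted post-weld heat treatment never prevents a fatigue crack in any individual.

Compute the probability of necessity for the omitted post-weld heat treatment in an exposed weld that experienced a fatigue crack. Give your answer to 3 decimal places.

PN ≈ 0.881

p₁ = P(outcome | exposed) = 776/3105 = 0.24992
p₀ = P(outcome | unexposed) = 86/2884 = 0.02982
Under exogeneity and monotonicity, PN = (p₁ − p₀) / p₁.
PN = (0.24992 − 0.02982) / 0.24992 = 0.2201 / 0.24992 ≈ 0.8807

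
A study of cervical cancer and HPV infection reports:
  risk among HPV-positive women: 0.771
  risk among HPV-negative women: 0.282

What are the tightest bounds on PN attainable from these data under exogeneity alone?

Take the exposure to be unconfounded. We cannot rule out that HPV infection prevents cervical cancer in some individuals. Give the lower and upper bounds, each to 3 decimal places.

Let p₁ = 0.771, p₀ = 0.282.
Under exogeneity alone the bounds on PN are max{0,(p₁−p₀)/p₁} ≤ PN ≤ min{1,(1−p₀)/p₁}.
  lower = (p₁ − p₀)/p₁ = 0.489 / 0.771 ≈ 0.6342
  upper = min{1, (1 − p₀)/p₁} = 0.718 / 0.771 ≈ 0.9313

0.634 ≤ PN ≤ 0.931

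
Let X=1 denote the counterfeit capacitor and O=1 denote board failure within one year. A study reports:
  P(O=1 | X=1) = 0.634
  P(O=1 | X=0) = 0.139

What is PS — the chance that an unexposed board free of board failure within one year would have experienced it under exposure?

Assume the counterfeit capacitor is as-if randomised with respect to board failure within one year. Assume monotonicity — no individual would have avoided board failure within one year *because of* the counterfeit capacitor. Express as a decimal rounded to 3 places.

PS ≈ 0.575

Let p₁ = 0.634, p₀ = 0.139.
Under exogeneity and monotonicity, PS = (p₁ − p₀) / (1 − p₀).
PS = (0.634 − 0.139) / (1 − 0.139) = 0.495 / 0.861 ≈ 0.5749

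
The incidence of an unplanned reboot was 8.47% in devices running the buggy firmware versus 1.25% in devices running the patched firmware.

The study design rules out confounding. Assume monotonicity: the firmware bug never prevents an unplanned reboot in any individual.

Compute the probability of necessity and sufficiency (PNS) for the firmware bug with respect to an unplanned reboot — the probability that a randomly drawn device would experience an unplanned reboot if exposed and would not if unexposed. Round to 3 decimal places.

p₁ = 0.0847, p₀ = 0.0125.
Under exogeneity and monotonicity, PNS = p₁ − p₀.
PNS = 0.0847 − 0.0125 = 0.0722

PNS ≈ 0.072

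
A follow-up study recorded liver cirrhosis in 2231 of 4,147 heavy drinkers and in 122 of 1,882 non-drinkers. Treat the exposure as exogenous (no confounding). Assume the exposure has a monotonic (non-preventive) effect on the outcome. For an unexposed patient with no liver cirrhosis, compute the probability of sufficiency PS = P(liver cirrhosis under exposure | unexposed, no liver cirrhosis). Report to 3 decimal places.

p₁ = P(outcome | exposed) = 2231/4147 = 0.53798
p₀ = P(outcome | unexposed) = 122/1882 = 0.064825
Under exogeneity and monotonicity, PS = (p₁ − p₀) / (1 − p₀).
PS = (0.53798 − 0.064825) / (1 − 0.064825) = 0.47315 / 0.93518 ≈ 0.5060

PS ≈ 0.506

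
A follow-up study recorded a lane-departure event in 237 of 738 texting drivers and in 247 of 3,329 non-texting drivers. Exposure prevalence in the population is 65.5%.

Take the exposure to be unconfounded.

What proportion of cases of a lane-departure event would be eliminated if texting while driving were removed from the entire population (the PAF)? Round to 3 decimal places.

p₁ = P(outcome | exposed) = 237/738 = 0.32114
p₀ = P(outcome | unexposed) = 247/3329 = 0.074196
Overall risk P(Y=1) = π·p₁ + (1−π)·p₀ = 0.655×0.32114 + 0.345×0.074196 = 0.23594.
Under exogeneity, PAF = [P(Y=1) − p₀] / P(Y=1).
PAF = (0.23594 − 0.074196) / 0.23594 ≈ 0.6855

PAF ≈ 0.686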